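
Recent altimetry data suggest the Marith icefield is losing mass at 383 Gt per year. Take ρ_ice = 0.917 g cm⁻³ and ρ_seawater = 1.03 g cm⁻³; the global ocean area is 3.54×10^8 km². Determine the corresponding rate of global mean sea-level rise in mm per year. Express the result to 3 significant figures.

≈ 1.05 mm/yr

ρ_w = 1.03 g cm⁻³ = 1030 kg m⁻³. Annual water volume added = 383 Gt / ρ_w = 3.830×10^14 kg / 1030 kg m⁻³ = 3.718×10^11 m³.
Δh per year = 3.718×10^11 / 3.54×10^14 = 1.05×10^-3 m = 1.05 mm.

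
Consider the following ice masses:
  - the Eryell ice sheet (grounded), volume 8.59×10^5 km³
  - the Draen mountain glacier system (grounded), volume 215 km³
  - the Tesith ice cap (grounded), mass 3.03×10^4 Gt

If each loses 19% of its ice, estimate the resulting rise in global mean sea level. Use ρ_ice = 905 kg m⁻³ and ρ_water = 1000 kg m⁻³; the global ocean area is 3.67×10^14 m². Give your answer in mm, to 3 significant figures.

Eryell: 0.19 × 8.59×10^5 km³ × (905/1000) = 1.477×10^5 km³ of water.
Draen: 0.19 × 215 km³ × (905/1000) = 36.97 km³ of water.
Tesith: 0.19 × 3.03×10^4 Gt = 5.757×10^15 kg; dividing by ρ_w = 1000 kg m⁻³ gives 5.757×10^12 m³ of water.
Total added water ≈ 1.535×10^14 m³ over 3.67×10^14 m² → Δh = 0.418 m = 418 mm.

≈ 418 mm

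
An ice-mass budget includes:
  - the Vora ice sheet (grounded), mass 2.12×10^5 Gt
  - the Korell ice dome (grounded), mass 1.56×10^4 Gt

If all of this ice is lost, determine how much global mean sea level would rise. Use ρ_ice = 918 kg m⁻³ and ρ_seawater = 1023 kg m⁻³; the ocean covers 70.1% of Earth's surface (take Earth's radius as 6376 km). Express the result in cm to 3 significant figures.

Vora: 2.12×10^5 Gt = 2.120×10^17 kg; dividing by ρ_w = 1023 kg m⁻³ gives 2.072×10^14 m³ of water.
Korell: 1.56×10^4 Gt = 1.560×10^16 kg; dividing by ρ_w = 1023 kg m⁻³ gives 1.525×10^13 m³ of water.
Total added water ≈ 2.225×10^14 m³ over 3.58×10^14 m² → Δh = 0.621 m = 62.1 cm.

≈ 62.1 cm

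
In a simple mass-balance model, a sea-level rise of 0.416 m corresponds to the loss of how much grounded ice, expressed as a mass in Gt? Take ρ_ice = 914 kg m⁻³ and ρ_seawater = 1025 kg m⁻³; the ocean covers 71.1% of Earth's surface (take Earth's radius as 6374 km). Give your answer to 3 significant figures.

≈ 1.55×10^5 Gt

Required water volume = Δh × A = 0.416 m × 3.63×10^14 m² = 1.510×10^14 m³.
ρ_w = 1025 kg m⁻³, so the mass of water = 1.510×10^14 m³ × 1025 kg m⁻³ = 1.548×10^17 kg = 1.55×10^5 Gt (and the same mass of ice, by conservation).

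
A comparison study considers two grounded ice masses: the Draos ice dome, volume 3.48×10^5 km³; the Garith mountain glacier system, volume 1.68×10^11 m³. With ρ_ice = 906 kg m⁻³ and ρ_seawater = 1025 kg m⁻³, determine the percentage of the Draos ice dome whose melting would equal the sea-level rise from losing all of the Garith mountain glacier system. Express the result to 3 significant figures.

≈ 0.0483 %

Equal sea-level rise means equal mass of meltwater, i.e. equal mass of ice lost.
Ice mass of Garith: 1.522×10^14 kg; ice mass of Draos: 3.153×10^17 kg.
Fraction required = 1.522×10^14 / 3.153×10^17 = 4.83×10^-4 → 0.0483 %.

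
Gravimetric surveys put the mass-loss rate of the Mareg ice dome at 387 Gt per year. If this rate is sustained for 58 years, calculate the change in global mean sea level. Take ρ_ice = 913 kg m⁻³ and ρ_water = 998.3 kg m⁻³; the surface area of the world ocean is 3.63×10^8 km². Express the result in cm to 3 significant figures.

Total mass lost = 387 Gt/yr × 58 yr = 2.245×10^4 Gt = 2.245×10^16 kg.
ρ_w = 998.3 kg m⁻³, so water volume = 2.245×10^16 / 998.3 = 2.248×10^13 m³.
Δh = 2.248×10^13 / 3.63×10^14 = 0.0619 m = 6.19 cm.

≈ 6.19 cm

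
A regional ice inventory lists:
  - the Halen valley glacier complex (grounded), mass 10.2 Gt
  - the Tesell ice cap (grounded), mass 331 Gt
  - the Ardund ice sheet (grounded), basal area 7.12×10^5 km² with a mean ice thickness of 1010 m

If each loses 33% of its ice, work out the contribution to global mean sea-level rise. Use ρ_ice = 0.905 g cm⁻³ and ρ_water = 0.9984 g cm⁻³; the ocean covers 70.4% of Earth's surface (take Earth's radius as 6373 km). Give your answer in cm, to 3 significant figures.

Halen: 0.33 × 10.2 Gt = 3.366×10^12 kg; dividing by ρ_w = 0.9984 g cm⁻³ = 998.4 kg m⁻³ gives 3.371×10^9 m³ of water.
Tesell: 0.33 × 331 Gt = 1.092×10^14 kg; dividing by ρ_w = 998.4 kg m⁻³ gives 1.094×10^11 m³ of water.
Ardund: ice volume = 7.12×10^5 km² × 1010 m = 7.191×10^5 km³; 0.33 × 7.191×10^5 × (905/998.4) = 2.151×10^5 km³ of water.
Total added water ≈ 2.152×10^14 m³ over 3.59×10^14 m² → Δh = 0.599 m = 59.9 cm.

≈ 59.9 cm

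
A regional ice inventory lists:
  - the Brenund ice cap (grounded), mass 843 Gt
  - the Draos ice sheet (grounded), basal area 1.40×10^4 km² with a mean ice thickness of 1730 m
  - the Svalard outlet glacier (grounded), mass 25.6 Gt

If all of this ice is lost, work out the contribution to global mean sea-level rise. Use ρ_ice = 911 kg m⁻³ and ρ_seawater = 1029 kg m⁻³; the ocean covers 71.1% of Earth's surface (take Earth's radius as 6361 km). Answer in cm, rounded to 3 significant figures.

Brenund: 843 Gt = 8.430×10^14 kg; dividing by ρ_w = 1029 kg m⁻³ gives 8.192×10^11 m³ of water.
Draos: ice volume = 1.40×10^4 km² × 1730 m = 2.422×10^4 km³; 2.422×10^4 × (911/1029) = 2.144×10^4 km³ of water.
Svalard: 25.6 Gt = 2.560×10^13 kg; dividing by ρ_w = 1029 kg m⁻³ gives 2.488×10^10 m³ of water.
Total added water ≈ 2.229×10^13 m³ over 3.62×10^14 m² → Δh = 0.0616 m = 6.16 cm.

≈ 6.16 cm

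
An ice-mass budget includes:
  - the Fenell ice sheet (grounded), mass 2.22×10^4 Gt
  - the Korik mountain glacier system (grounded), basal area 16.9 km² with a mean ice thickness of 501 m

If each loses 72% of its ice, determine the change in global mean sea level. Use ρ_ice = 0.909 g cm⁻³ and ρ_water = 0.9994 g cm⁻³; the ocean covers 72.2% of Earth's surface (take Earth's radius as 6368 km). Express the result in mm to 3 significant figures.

≈ 43.5 mm

Fenell: 0.72 × 2.22×10^4 Gt = 1.598×10^16 kg; dividing by ρ_w = 0.9994 g cm⁻³ = 999.4 kg m⁻³ gives 1.599×10^13 m³ of water.
Korik: ice volume = 16.9 km² × 501 m = 8.467 km³; 0.72 × 8.467 × (909/999.4) = 5.545 km³ of water.
Total added water ≈ 1.600×10^13 m³ over 3.68×10^14 m² → Δh = 0.0435 m = 43.5 mm.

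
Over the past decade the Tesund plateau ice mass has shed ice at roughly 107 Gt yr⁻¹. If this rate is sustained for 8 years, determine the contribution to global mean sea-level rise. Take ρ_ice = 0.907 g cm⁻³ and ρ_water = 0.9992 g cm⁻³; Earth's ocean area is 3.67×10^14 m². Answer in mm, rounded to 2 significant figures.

≈ 2.3 mm

Total mass lost = 107 Gt/yr × 8 yr = 856.0 Gt = 8.560×10^14 kg.
ρ_w = 0.9992 g cm⁻³ = 999.2 kg m⁻³, so water volume = 8.560×10^14 / 999.2 = 8.567×10^11 m³.
Δh = 8.567×10^11 / 3.67×10^14 = 2.33×10^-3 m = 2.3 mm.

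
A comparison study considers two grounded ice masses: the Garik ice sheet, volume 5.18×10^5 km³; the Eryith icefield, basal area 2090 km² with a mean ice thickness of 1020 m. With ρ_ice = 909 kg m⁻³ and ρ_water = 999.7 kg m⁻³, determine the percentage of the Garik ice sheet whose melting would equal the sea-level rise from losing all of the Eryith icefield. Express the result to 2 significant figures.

≈ 0.41 %

Equal sea-level rise means equal mass of meltwater, i.e. equal mass of ice lost.
Ice mass of Eryith: 1.938×10^15 kg; ice mass of Garik: 4.709×10^17 kg.
Fraction required = 1.938×10^15 / 4.709×10^17 = 4.12×10^-3 → 0.41 %.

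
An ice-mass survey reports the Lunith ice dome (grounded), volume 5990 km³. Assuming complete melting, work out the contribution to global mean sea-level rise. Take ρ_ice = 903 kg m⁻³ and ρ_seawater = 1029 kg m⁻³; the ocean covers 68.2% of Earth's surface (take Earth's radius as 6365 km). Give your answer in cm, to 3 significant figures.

Lunith: 5990 km³ × (903/1029) = 5257 km³ of water.
Spread over 3.47×10^14 m² of ocean, Δh = 5.257×10^12 / 3.47×10^14 = 0.0151 m = 1.51 cm.

≈ 1.51 cm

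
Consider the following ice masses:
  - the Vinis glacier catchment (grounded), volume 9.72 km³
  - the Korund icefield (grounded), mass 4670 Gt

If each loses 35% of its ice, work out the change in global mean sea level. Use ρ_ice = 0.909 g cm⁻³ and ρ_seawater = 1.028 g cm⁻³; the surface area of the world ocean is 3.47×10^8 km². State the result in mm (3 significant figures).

≈ 4.59 mm

Vinis: 0.35 × 9.72 km³ × (909/1028) = 3.008 km³ of water.
Korund: 0.35 × 4670 Gt = 1.634×10^15 kg; dividing by ρ_w = 1.028 g cm⁻³ = 1028 kg m⁻³ gives 1.590×10^12 m³ of water.
Total added water ≈ 1.593×10^12 m³ over 3.47×10^14 m² → Δh = 4.59×10^-3 m = 4.59 mm.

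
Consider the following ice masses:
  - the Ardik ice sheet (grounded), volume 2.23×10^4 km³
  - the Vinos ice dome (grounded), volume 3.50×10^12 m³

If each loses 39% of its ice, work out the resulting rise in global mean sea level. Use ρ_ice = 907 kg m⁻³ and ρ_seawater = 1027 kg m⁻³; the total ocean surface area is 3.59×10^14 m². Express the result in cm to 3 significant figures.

≈ 2.48 cm

Ardik: 0.39 × 2.23×10^4 km³ × (907/1027) = 7681 km³ of water.
Vinos: 0.39 × 3.50×10^12 m³ × (907/1027) = 1.206×10^12 m³ of water.
Total added water ≈ 8.886×10^12 m³ over 3.59×10^14 m² → Δh = 0.0248 m = 2.48 cm.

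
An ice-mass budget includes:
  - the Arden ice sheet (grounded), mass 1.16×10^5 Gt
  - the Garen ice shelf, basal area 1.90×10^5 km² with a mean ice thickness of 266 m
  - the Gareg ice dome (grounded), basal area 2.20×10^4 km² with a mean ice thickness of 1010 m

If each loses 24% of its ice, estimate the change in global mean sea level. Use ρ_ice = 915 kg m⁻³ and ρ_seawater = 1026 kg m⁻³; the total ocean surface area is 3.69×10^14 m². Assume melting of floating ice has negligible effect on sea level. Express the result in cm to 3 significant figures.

≈ 8.64 cm

Arden: 0.24 × 1.16×10^5 Gt = 2.784×10^16 kg; dividing by ρ_w = 1026 kg m⁻³ gives 2.713×10^13 m³ of water.
The Garen ice shelf is floating and already displaces its own weight of water, so its melt adds essentially nothing to sea level.
Gareg: ice volume = 2.20×10^4 km² × 1010 m = 2.222×10^4 km³; 0.24 × 2.222×10^4 × (915/1026) = 4756 km³ of water.
Total added water ≈ 3.189×10^13 m³ over 3.69×10^14 m² → Δh = 0.0864 m = 8.64 cm.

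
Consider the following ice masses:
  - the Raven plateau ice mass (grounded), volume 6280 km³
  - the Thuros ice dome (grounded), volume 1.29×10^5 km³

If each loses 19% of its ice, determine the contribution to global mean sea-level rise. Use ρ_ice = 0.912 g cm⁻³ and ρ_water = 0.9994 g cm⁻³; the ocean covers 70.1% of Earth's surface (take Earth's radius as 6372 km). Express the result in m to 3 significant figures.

Raven: 0.19 × 6280 km³ × (912/999.4) = 1089 km³ of water.
Thuros: 0.19 × 1.29×10^5 km³ × (912/999.4) = 2.237×10^4 km³ of water.
Total added water ≈ 2.346×10^13 m³ over 3.58×10^14 m² → Δh = 0.0656 m.

≈ 0.0656 m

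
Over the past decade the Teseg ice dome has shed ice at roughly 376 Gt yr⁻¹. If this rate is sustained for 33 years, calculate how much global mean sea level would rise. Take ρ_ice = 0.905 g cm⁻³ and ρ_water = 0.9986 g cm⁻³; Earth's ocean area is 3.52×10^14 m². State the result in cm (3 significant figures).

≈ 3.53 cm

Total mass lost = 376 Gt/yr × 33 yr = 1.241×10^4 Gt = 1.241×10^16 kg.
ρ_w = 0.9986 g cm⁻³ = 998.6 kg m⁻³, so water volume = 1.241×10^16 / 998.6 = 1.243×10^13 m³.
Δh = 1.243×10^13 / 3.52×10^14 = 0.0353 m = 3.53 cm.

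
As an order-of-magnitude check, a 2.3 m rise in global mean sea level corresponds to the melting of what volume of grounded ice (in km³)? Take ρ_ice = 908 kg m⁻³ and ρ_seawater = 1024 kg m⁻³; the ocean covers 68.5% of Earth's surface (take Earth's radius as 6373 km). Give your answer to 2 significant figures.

Required water volume = Δh × A = 2.3 m × 3.50×10^14 m² = 8.041×10^14 m³ = 8.041×10^5 km³.
Ice volume = water volume × ρ_w/ρ_ice = 8.041×10^5 × 1024/908 = 9.1×10^5 km³.

≈ 9.1×10^5 km³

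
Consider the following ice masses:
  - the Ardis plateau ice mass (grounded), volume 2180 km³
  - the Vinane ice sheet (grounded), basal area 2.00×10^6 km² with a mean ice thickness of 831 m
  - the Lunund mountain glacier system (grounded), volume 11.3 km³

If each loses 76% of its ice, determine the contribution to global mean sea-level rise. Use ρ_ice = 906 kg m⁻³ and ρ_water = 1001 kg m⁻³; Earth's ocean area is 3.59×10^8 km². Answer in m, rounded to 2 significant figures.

Ardis: 0.76 × 2180 km³ × (906/1001) = 1500 km³ of water.
Vinane: ice volume = 2.00×10^6 km² × 831 m = 1.662×10^6 km³; 0.76 × 1.662×10^6 × (906/1001) = 1.143×10^6 km³ of water.
Lunund: 0.76 × 11.3 km³ × (906/1001) = 7.773 km³ of water.
Total added water ≈ 1.145×10^15 m³ over 3.59×10^14 m² → Δh = 3.19 m.

≈ 3.2 m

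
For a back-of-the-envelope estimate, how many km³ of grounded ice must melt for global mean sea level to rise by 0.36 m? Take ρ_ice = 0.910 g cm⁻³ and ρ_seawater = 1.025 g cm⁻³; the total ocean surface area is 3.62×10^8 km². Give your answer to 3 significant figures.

≈ 1.47×10^5 km³

Required water volume = Δh × A = 0.36 m × 3.62×10^14 m² = 1.303×10^14 m³ = 1.303×10^5 km³.
Ice volume = water volume × ρ_w/ρ_ice = 1.303×10^5 × 1025/910 = 1.47×10^5 km³.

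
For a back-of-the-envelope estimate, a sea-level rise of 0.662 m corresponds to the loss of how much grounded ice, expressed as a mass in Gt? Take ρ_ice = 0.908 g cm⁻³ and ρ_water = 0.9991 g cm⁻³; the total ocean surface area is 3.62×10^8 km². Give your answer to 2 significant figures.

Required water volume = Δh × A = 0.662 m × 3.62×10^14 m² = 2.396×10^14 m³.
ρ_w = 0.9991 g cm⁻³ = 999.1 kg m⁻³, so the mass of water = 2.396×10^14 m³ × 999.1 kg m⁻³ = 2.394×10^17 kg = 2.4×10^5 Gt (and the same mass of ice, by conservation).

≈ 2.4×10^5 Gt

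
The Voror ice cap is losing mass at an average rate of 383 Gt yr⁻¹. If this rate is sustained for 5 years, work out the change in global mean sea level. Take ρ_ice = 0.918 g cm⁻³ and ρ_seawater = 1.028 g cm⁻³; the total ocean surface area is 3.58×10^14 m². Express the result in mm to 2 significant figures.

≈ 5.2 mm

Total mass lost = 383 Gt/yr × 5 yr = 1915 Gt = 1.915×10^15 kg.
ρ_w = 1.028 g cm⁻³ = 1028 kg m⁻³, so water volume = 1.915×10^15 / 1028 = 1.863×10^12 m³.
Δh = 1.863×10^12 / 3.58×10^14 = 5.20×10^-3 m = 5.2 mm.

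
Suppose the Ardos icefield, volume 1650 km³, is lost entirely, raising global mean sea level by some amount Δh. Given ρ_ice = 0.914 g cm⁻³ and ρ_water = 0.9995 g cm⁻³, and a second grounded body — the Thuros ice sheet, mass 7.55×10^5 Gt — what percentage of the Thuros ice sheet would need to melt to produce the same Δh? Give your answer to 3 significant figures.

≈ 0.200 %

Equal sea-level rise means equal mass of meltwater, i.e. equal mass of ice lost.
Ice mass of Ardos: 1.508×10^15 kg; ice mass of Thuros: 7.550×10^17 kg.
Fraction required = 1.508×10^15 / 7.550×10^17 = 2.00×10^-3 → 0.200 %.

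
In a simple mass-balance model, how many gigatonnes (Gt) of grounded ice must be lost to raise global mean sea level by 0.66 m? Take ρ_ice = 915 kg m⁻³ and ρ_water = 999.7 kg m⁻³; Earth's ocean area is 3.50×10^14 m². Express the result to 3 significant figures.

Required water volume = Δh × A = 0.66 m × 3.50×10^14 m² = 2.310×10^14 m³.
ρ_w = 999.7 kg m⁻³, so the mass of water = 2.310×10^14 m³ × 999.7 kg m⁻³ = 2.309×10^17 kg = 2.31×10^5 Gt (and the same mass of ice, by conservation).

≈ 2.31×10^5 Gt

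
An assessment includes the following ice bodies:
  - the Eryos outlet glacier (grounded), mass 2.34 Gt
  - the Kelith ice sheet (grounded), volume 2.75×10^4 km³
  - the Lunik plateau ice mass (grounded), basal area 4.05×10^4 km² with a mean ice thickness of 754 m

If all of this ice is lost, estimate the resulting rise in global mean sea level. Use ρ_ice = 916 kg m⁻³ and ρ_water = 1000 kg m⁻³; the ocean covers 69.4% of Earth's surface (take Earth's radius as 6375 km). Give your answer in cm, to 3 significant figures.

Eryos: 2.34 Gt = 2.340×10^12 kg; dividing by ρ_w = 1000 kg m⁻³ gives 2.340×10^9 m³ of water.
Kelith: 2.75×10^4 km³ × (916/1000) = 2.519×10^4 km³ of water.
Lunik: ice volume = 4.05×10^4 km² × 754 m = 3.054×10^4 km³; 3.054×10^4 × (916/1000) = 2.797×10^4 km³ of water.
Total added water ≈ 5.316×10^13 m³ over 3.54×10^14 m² → Δh = 0.150 m = 15.0 cm.

≈ 15.0 cm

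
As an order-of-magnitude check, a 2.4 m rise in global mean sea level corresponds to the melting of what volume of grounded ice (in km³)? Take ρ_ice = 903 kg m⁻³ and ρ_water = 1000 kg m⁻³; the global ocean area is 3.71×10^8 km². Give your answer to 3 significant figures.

Required water volume = Δh × A = 2.4 m × 3.71×10^14 m² = 8.904×10^14 m³ = 8.904×10^5 km³.
Ice volume = water volume × ρ_w/ρ_ice = 8.904×10^5 × 1000/903 = 9.86×10^5 km³.

≈ 9.86×10^5 km³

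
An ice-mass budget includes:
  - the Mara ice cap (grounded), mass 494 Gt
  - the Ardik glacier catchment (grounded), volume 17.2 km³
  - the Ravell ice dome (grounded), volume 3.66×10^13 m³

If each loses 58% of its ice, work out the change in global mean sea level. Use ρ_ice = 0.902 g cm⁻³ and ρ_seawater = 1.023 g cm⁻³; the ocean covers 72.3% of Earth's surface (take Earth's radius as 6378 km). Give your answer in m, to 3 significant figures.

Mara: 0.58 × 494 Gt = 2.865×10^14 kg; dividing by ρ_w = 1.023 g cm⁻³ = 1023 kg m⁻³ gives 2.801×10^11 m³ of water.
Ardik: 0.58 × 17.2 km³ × (902/1023) = 8.796 km³ of water.
Ravell: 0.58 × 3.66×10^13 m³ × (902/1023) = 1.872×10^13 m³ of water.
Total added water ≈ 1.901×10^13 m³ over 3.70×10^14 m² → Δh = 0.0514 m.

≈ 0.0514 m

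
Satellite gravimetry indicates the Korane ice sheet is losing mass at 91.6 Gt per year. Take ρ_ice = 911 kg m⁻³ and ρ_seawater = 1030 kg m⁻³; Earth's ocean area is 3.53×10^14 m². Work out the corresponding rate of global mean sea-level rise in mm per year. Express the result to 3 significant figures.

≈ 0.252 mm/yr

ρ_w = 1030 kg m⁻³. Annual water volume added = 91.6 Gt / ρ_w = 9.160×10^13 kg / 1030 kg m⁻³ = 8.893×10^10 m³.
Δh per year = 8.893×10^10 / 3.53×10^14 = 2.52×10^-4 m = 0.252 mm.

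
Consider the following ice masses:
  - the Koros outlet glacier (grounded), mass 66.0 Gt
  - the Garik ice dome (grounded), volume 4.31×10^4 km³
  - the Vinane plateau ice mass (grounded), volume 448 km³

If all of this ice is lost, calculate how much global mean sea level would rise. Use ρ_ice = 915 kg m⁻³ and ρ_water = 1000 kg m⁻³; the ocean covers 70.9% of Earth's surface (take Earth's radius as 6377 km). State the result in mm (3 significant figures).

Koros: 66.0 Gt = 6.600×10^13 kg; dividing by ρ_w = 1000 kg m⁻³ gives 6.600×10^10 m³ of water.
Garik: 4.31×10^4 km³ × (915/1000) = 3.944×10^4 km³ of water.
Vinane: 448 km³ × (915/1000) = 409.9 km³ of water.
Total added water ≈ 3.991×10^13 m³ over 3.62×10^14 m² → Δh = 0.110 m = 110 mm.

≈ 110 mm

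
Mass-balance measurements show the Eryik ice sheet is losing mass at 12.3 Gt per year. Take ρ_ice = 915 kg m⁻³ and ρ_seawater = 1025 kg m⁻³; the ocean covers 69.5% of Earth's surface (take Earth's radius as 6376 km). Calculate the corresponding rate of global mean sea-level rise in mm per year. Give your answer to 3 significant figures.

ρ_w = 1025 kg m⁻³. Annual water volume added = 12.3 Gt / ρ_w = 1.230×10^13 kg / 1025 kg m⁻³ = 1.200×10^10 m³.
Δh per year = 1.200×10^10 / 3.55×10^14 = 3.38×10^-5 m = 0.0338 mm.

≈ 0.0338 mm/yr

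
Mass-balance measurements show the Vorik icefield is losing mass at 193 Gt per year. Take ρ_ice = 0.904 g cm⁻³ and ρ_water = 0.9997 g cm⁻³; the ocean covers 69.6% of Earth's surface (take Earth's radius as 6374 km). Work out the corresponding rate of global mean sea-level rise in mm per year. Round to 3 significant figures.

≈ 0.543 mm/yr

ρ_w = 0.9997 g cm⁻³ = 999.7 kg m⁻³. Annual water volume added = 193 Gt / ρ_w = 1.930×10^14 kg / 999.7 kg m⁻³ = 1.931×10^11 m³.
Δh per year = 1.931×10^11 / 3.55×10^14 = 5.43×10^-4 m = 0.543 mm.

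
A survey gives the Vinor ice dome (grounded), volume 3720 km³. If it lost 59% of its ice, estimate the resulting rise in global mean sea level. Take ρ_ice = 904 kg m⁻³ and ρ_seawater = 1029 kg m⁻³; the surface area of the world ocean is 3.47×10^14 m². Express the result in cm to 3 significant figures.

≈ 0.556 cm

Vinor: 0.59 × 3720 km³ × (904/1029) = 1928 km³ of water.
Spread over 3.47×10^14 m² of ocean, Δh = 1.928×10^12 / 3.47×10^14 = 5.56×10^-3 m = 0.556 cm.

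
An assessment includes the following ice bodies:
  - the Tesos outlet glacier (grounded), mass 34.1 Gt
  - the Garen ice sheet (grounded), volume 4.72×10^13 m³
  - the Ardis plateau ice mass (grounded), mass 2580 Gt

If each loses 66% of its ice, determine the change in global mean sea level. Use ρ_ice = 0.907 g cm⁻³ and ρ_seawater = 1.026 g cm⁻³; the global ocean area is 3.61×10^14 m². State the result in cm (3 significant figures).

≈ 8.09 cm

Tesos: 0.66 × 34.1 Gt = 2.251×10^13 kg; dividing by ρ_w = 1.026 g cm⁻³ = 1026 kg m⁻³ gives 2.194×10^10 m³ of water.
Garen: 0.66 × 4.72×10^13 m³ × (907/1026) = 2.754×10^13 m³ of water.
Ardis: 0.66 × 2580 Gt = 1.703×10^15 kg; dividing by ρ_w = 1026 kg m⁻³ gives 1.660×10^12 m³ of water.
Total added water ≈ 2.922×10^13 m³ over 3.61×10^14 m² → Δh = 0.0809 m = 8.09 cm.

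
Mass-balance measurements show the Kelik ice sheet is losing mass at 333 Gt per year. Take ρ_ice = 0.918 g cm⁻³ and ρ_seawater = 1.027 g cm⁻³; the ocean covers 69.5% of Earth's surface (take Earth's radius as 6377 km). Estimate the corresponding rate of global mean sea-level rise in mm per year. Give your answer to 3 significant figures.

ρ_w = 1.027 g cm⁻³ = 1027 kg m⁻³. Annual water volume added = 333 Gt / ρ_w = 3.330×10^14 kg / 1027 kg m⁻³ = 3.242×10^11 m³.
Δh per year = 3.242×10^11 / 3.55×10^14 = 9.13×10^-4 m = 0.913 mm.

≈ 0.913 mm/yr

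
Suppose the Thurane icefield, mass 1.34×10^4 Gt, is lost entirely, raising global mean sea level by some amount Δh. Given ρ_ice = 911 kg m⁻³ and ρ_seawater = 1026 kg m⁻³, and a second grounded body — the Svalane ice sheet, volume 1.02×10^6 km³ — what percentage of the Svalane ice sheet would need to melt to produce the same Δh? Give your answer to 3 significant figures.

≈ 1.44 %

Equal sea-level rise means equal mass of meltwater, i.e. equal mass of ice lost.
Ice mass of Thurane: 1.340×10^16 kg; ice mass of Svalane: 9.292×10^17 kg.
Fraction required = 1.340×10^16 / 9.292×10^17 = 0.0144 → 1.44 %.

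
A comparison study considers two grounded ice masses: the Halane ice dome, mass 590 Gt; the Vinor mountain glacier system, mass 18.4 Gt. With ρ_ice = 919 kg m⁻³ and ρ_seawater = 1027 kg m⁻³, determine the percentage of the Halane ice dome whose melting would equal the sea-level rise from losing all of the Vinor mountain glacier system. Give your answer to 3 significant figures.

Equal sea-level rise means equal mass of meltwater, i.e. equal mass of ice lost.
Ice mass of Vinor: 1.840×10^13 kg; ice mass of Halane: 5.900×10^14 kg.
Fraction required = 1.840×10^13 / 5.900×10^14 = 0.0312 → 3.12 %.

≈ 3.12 %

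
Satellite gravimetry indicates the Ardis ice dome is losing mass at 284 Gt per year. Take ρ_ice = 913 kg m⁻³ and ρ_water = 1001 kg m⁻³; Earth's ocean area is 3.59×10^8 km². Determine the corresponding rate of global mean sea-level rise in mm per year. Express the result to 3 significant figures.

≈ 0.790 mm/yr

ρ_w = 1001 kg m⁻³. Annual water volume added = 284 Gt / ρ_w = 2.840×10^14 kg / 1001 kg m⁻³ = 2.837×10^11 m³.
Δh per year = 2.837×10^11 / 3.59×10^14 = 7.90×10^-4 m = 0.790 mm.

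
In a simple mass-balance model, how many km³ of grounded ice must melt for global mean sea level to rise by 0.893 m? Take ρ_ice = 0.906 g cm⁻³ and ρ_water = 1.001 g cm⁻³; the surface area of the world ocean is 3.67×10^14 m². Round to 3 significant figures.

≈ 3.62×10^5 km³

Required water volume = Δh × A = 0.893 m × 3.67×10^14 m² = 3.277×10^14 m³ = 3.277×10^5 km³.
Ice volume = water volume × ρ_w/ρ_ice = 3.277×10^5 × 1001/906 = 3.62×10^5 km³.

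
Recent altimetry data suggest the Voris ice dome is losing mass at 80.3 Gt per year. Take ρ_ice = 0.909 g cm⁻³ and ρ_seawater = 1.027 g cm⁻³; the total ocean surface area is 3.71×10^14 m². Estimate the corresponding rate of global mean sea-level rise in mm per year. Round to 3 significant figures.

≈ 0.211 mm/yr

ρ_w = 1.027 g cm⁻³ = 1027 kg m⁻³. Annual water volume added = 80.3 Gt / ρ_w = 8.030×10^13 kg / 1027 kg m⁻³ = 7.819×10^10 m³.
Δh per year = 7.819×10^10 / 3.71×10^14 = 2.11×10^-4 m = 0.211 mm.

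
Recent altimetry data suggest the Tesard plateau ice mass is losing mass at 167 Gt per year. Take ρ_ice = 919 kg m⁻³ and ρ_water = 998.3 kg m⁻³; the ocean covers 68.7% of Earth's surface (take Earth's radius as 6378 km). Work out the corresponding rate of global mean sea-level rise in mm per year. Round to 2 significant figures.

ρ_w = 998.3 kg m⁻³. Annual water volume added = 167 Gt / ρ_w = 1.670×10^14 kg / 998.3 kg m⁻³ = 1.673×10^11 m³.
Δh per year = 1.673×10^11 / 3.51×10^14 = 4.76×10^-4 m = 0.48 mm.

≈ 0.48 mm/yr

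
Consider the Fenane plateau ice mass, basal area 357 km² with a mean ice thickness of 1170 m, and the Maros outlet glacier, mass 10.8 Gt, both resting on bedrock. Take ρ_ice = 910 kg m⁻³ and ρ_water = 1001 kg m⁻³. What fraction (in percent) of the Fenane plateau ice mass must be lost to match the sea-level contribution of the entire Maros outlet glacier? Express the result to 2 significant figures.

Equal sea-level rise means equal mass of meltwater, i.e. equal mass of ice lost.
Ice mass of Maros: 1.080×10^13 kg; ice mass of Fenane: 3.801×10^14 kg.
Fraction required = 1.080×10^13 / 3.801×10^14 = 0.0284 → 2.8 %.

≈ 2.8 %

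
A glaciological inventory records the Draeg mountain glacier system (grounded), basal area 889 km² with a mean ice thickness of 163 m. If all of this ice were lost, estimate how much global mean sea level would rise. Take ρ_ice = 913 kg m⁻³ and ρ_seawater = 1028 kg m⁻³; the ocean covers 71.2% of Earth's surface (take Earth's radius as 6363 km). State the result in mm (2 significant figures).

Draeg: ice volume = 889 km² × 163 m = 144.9 km³; 144.9 × (913/1028) = 128.7 km³ of water.
Spread over 3.62×10^14 m² of ocean, Δh = 1.287×10^11 / 3.62×10^14 = 3.55×10^-4 m = 0.36 mm.

≈ 0.36 mm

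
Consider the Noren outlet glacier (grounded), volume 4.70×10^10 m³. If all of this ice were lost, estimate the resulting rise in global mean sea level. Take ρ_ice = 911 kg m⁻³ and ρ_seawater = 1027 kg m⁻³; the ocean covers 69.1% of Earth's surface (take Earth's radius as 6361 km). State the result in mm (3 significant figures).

Noren: 4.70×10^10 m³ × (911/1027) = 4.169×10^10 m³ of water.
Spread over 3.51×10^14 m² of ocean, Δh = 4.169×10^10 / 3.51×10^14 = 1.19×10^-4 m = 0.119 mm.

≈ 0.119 mm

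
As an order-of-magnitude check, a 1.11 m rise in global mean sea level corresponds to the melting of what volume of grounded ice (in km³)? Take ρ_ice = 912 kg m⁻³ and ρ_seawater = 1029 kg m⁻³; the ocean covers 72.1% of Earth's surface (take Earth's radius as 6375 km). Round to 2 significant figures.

≈ 4.6×10^5 km³

Required water volume = Δh × A = 1.11 m × 3.68×10^14 m² = 4.087×10^14 m³ = 4.087×10^5 km³.
Ice volume = water volume × ρ_w/ρ_ice = 4.087×10^5 × 1029/912 = 4.6×10^5 km³.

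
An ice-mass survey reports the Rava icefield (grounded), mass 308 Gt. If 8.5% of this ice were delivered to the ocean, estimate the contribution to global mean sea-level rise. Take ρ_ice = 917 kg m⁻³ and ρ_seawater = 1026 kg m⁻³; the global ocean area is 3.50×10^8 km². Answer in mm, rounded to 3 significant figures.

Rava: 0.085 × 308 Gt = 2.618×10^13 kg; dividing by ρ_w = 1026 kg m⁻³ gives 2.552×10^10 m³ of water.
Spread over 3.50×10^14 m² of ocean, Δh = 2.552×10^10 / 3.50×10^14 = 7.29×10^-5 m = 0.0729 mm.

≈ 0.0729 mm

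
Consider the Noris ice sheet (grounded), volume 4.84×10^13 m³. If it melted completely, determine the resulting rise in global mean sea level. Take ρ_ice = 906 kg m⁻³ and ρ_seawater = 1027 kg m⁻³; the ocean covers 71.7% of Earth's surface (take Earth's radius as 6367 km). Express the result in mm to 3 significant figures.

Noris: 4.84×10^13 m³ × (906/1027) = 4.270×10^13 m³ of water.
Spread over 3.65×10^14 m² of ocean, Δh = 4.270×10^13 / 3.65×10^14 = 0.117 m = 117 mm.

≈ 117 mm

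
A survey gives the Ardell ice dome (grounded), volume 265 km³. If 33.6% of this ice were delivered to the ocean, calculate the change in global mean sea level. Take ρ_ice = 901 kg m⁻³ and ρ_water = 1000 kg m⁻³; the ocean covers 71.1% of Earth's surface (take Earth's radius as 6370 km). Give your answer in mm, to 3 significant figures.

≈ 0.221 mm

Ardell: 0.336 × 265 km³ × (901/1000) = 80.23 km³ of water.
Spread over 3.63×10^14 m² of ocean, Δh = 8.023×10^10 / 3.63×10^14 = 2.21×10^-4 m = 0.221 mm.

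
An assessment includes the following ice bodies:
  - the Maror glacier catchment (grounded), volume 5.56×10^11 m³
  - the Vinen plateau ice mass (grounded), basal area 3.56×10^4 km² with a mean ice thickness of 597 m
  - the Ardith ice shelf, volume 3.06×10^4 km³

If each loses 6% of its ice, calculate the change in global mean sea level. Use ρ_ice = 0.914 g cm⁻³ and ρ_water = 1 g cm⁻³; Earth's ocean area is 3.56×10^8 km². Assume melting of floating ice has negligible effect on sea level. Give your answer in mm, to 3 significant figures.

≈ 3.36 mm

Maror: 0.06 × 5.56×10^11 m³ × (914/1000) = 3.049×10^10 m³ of water.
Vinen: ice volume = 3.56×10^4 km² × 597 m = 2.125×10^4 km³; 0.06 × 2.125×10^4 × (914/1000) = 1166 km³ of water.
The Ardith ice shelf is floating and already displaces its own weight of water, so its melt adds essentially nothing to sea level.
Total added water ≈ 1.196×10^12 m³ over 3.56×10^14 m² → Δh = 3.36×10^-3 m = 3.36 mm.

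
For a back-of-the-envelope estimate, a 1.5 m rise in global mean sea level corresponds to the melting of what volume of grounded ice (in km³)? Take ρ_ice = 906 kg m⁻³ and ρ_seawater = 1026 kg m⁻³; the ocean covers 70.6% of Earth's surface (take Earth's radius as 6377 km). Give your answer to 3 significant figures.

Required water volume = Δh × A = 1.5 m × 3.61×10^14 m² = 5.412×10^14 m³ = 5.412×10^5 km³.
Ice volume = water volume × ρ_w/ρ_ice = 5.412×10^5 × 1026/906 = 6.13×10^5 km³.

≈ 6.13×10^5 km³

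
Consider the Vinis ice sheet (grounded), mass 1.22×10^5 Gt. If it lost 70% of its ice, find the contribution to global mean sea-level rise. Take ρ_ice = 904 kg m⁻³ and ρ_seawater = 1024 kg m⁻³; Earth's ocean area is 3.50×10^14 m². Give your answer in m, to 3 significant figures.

Vinis: 0.7 × 1.22×10^5 Gt = 8.540×10^16 kg; dividing by ρ_w = 1024 kg m⁻³ gives 8.340×10^13 m³ of water.
Spread over 3.50×10^14 m² of ocean, Δh = 8.340×10^13 / 3.50×10^14 = 0.238 m.

≈ 0.238 m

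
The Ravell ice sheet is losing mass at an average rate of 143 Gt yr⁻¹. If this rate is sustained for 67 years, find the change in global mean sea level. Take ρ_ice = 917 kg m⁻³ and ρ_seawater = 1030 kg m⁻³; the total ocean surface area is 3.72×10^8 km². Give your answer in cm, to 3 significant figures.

Total mass lost = 143 Gt/yr × 67 yr = 9581 Gt = 9.581×10^15 kg.
ρ_w = 1030 kg m⁻³, so water volume = 9.581×10^15 / 1030 = 9.302×10^12 m³.
Δh = 9.302×10^12 / 3.72×10^14 = 0.0250 m = 2.50 cm.

≈ 2.50 cm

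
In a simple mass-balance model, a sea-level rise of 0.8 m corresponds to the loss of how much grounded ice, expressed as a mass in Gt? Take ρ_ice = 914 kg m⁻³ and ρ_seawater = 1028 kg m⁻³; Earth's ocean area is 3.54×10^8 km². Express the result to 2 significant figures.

Required water volume = Δh × A = 0.8 m × 3.54×10^14 m² = 2.832×10^14 m³.
ρ_w = 1028 kg m⁻³, so the mass of water = 2.832×10^14 m³ × 1028 kg m⁻³ = 2.911×10^17 kg = 2.9×10^5 Gt (and the same mass of ice, by conservation).

≈ 2.9×10^5 Gt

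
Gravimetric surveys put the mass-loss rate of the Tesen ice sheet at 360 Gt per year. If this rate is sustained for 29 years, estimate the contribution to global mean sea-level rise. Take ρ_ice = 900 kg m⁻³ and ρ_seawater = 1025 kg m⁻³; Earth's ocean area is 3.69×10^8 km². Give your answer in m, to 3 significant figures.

≈ 0.0276 m

Total mass lost = 360 Gt/yr × 29 yr = 1.044×10^4 Gt = 1.044×10^16 kg.
ρ_w = 1025 kg m⁻³, so water volume = 1.044×10^16 / 1025 = 1.019×10^13 m³.
Δh = 1.019×10^13 / 3.69×10^14 = 0.0276 m.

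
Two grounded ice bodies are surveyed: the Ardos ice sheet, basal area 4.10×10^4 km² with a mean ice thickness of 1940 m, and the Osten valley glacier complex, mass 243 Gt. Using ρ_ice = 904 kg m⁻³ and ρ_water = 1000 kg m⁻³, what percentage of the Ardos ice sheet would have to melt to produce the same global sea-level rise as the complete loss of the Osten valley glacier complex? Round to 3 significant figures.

Equal sea-level rise means equal mass of meltwater, i.e. equal mass of ice lost.
Ice mass of Osten: 2.430×10^14 kg; ice mass of Ardos: 7.190×10^16 kg.
Fraction required = 2.430×10^14 / 7.190×10^16 = 3.38×10^-3 → 0.338 %.

≈ 0.338 %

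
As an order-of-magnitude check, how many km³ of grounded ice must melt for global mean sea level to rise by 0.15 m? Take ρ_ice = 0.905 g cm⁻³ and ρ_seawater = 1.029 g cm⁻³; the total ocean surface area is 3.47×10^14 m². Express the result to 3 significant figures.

≈ 5.92×10^4 km³

Required water volume = Δh × A = 0.15 m × 3.47×10^14 m² = 5.205×10^13 m³ = 5.205×10^4 km³.
Ice volume = water volume × ρ_w/ρ_ice = 5.205×10^4 × 1029/905 = 5.92×10^4 km³.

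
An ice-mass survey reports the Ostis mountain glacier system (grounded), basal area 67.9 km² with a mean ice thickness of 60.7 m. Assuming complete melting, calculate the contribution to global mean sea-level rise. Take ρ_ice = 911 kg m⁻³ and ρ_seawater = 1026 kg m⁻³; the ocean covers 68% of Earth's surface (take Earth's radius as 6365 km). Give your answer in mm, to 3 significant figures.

Ostis: ice volume = 67.9 km² × 60.7 m = 4.122 km³; 4.122 × (911/1026) = 3.660 km³ of water.
Spread over 3.46×10^14 m² of ocean, Δh = 3.660×10^9 / 3.46×10^14 = 1.06×10^-5 m = 0.0106 mm.

≈ 0.0106 mm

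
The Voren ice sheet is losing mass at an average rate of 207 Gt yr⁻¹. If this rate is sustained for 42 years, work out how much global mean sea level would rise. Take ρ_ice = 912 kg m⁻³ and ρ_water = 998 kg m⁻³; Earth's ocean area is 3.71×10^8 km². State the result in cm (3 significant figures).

Total mass lost = 207 Gt/yr × 42 yr = 8694 Gt = 8.694×10^15 kg.
ρ_w = 998 kg m⁻³, so water volume = 8.694×10^15 / 998 = 8.711×10^12 m³.
Δh = 8.711×10^12 / 3.71×10^14 = 0.0235 m = 2.35 cm.

≈ 2.35 cm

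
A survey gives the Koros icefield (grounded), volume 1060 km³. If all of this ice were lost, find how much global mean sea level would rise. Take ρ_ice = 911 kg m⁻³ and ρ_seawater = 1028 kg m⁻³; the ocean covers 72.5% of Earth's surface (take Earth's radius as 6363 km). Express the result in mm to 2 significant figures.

Koros: 1060 km³ × (911/1028) = 939.4 km³ of water.
Spread over 3.69×10^14 m² of ocean, Δh = 9.394×10^11 / 3.69×10^14 = 2.55×10^-3 m = 2.5 mm.

≈ 2.5 mm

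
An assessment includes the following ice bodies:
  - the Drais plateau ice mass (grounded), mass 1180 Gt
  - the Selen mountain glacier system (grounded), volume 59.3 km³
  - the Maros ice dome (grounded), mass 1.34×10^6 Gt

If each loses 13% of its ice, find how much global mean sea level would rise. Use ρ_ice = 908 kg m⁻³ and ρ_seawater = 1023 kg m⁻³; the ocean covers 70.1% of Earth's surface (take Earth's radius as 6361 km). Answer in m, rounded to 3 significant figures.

Drais: 0.13 × 1180 Gt = 1.534×10^14 kg; dividing by ρ_w = 1023 kg m⁻³ gives 1.500×10^11 m³ of water.
Selen: 0.13 × 59.3 km³ × (908/1023) = 6.842 km³ of water.
Maros: 0.13 × 1.34×10^6 Gt = 1.742×10^17 kg; dividing by ρ_w = 1023 kg m⁻³ gives 1.703×10^14 m³ of water.
Total added water ≈ 1.704×10^14 m³ over 3.56×10^14 m² → Δh = 0.478 m.

≈ 0.478 m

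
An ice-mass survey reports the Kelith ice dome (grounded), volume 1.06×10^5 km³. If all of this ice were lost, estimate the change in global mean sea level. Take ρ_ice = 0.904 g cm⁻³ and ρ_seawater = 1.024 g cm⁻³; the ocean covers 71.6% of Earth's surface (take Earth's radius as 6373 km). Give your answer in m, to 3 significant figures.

Kelith: 1.06×10^5 km³ × (904/1024) = 9.358×10^4 km³ of water.
Spread over 3.65×10^14 m² of ocean, Δh = 9.358×10^13 / 3.65×10^14 = 0.256 m.

≈ 0.256 m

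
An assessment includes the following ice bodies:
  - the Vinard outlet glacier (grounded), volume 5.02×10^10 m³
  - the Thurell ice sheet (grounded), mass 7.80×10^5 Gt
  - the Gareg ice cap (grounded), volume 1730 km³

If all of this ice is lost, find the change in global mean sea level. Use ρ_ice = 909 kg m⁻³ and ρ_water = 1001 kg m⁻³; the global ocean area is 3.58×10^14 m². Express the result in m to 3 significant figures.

≈ 2.18 m

Vinard: 5.02×10^10 m³ × (909/1001) = 4.559×10^10 m³ of water.
Thurell: 7.80×10^5 Gt = 7.800×10^17 kg; dividing by ρ_w = 1001 kg m⁻³ gives 7.792×10^14 m³ of water.
Gareg: 1730 km³ × (909/1001) = 1571 km³ of water.
Total added water ≈ 7.808×10^14 m³ over 3.58×10^14 m² → Δh = 2.18 m.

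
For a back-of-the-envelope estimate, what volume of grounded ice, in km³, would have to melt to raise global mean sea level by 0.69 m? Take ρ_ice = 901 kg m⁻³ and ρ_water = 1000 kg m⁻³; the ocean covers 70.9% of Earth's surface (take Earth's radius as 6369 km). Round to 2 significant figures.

Required water volume = Δh × A = 0.69 m × 3.61×10^14 m² = 2.494×10^14 m³ = 2.494×10^5 km³.
Ice volume = water volume × ρ_w/ρ_ice = 2.494×10^5 × 1000/901 = 2.8×10^5 km³.

≈ 2.8×10^5 km³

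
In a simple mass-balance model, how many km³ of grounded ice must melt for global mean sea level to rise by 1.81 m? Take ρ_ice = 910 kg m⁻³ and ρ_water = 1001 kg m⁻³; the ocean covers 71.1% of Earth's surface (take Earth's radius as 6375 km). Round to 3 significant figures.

Required water volume = Δh × A = 1.81 m × 3.63×10^14 m² = 6.572×10^14 m³ = 6.572×10^5 km³.
Ice volume = water volume × ρ_w/ρ_ice = 6.572×10^5 × 1001/910 = 7.23×10^5 km³.

≈ 7.23×10^5 km³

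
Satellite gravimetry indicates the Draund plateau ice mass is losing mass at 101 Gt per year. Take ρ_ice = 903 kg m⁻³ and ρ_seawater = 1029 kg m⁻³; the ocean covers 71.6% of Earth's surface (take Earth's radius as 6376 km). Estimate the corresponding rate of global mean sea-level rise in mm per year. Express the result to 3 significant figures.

≈ 0.268 mm/yr

ρ_w = 1029 kg m⁻³. Annual water volume added = 101 Gt / ρ_w = 1.010×10^14 kg / 1029 kg m⁻³ = 9.815×10^10 m³.
Δh per year = 9.815×10^10 / 3.66×10^14 = 2.68×10^-4 m = 0.268 mm.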